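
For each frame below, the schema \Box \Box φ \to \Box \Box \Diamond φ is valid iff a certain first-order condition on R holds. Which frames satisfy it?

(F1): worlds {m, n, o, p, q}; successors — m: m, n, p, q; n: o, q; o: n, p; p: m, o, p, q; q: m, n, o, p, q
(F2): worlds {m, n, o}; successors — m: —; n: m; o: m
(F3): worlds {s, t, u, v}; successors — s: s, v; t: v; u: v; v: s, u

(F1), (F2)

Frame correspondent (Sahlqvist): \forall x \forall z (x R^2 z \to \exists w (x R^2 w \wedge zRw)) — i.e. a generalized confluence (Geach) condition.
(F1): satisfies the condition.
(F2): satisfies the condition.
(F3): fails — tR²u but no w with tR²w and uRw.
Valid on: (F1), (F2).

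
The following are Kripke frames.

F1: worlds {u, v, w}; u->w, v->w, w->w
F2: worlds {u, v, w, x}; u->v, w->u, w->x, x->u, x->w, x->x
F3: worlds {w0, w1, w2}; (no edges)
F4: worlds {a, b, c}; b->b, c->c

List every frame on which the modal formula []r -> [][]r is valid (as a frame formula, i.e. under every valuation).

F1, F3, F4

This is the axiom for transitivity; its first-order frame correspondent is forall x forall y forall z (Rxy & Ryz -> Rxz).
F1: condition met.
F2: fails — Rwu and Ruv but not Rwv.
F3: condition met.
F4: condition met.
Valid on: F1, F3, F4.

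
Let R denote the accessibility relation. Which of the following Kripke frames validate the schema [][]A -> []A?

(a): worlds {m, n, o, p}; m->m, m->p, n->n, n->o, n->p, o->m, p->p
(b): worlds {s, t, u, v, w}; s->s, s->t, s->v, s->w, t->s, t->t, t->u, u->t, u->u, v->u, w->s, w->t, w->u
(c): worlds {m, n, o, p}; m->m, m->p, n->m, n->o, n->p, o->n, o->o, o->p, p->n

The schema corresponds to density: forall x forall y (Rxy -> exists z (Rxz & Rzy)).
(a): condition met.
(b): condition met.
(c): fails — Rpn but no z with Rpz and Rzn.

(a), (b)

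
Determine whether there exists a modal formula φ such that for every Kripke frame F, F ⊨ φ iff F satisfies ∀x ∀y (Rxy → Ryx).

Yes: it is symmetry, defined by the B schema q → □◇q.
Suppose q→□◇q is valid. Take Rxy and set V(q)={x}. Then q at x, so □◇q at x, so ◇q at y, so some z with Ryz has q; z=x, i.e. Ryx.

Yes, by q → □◇q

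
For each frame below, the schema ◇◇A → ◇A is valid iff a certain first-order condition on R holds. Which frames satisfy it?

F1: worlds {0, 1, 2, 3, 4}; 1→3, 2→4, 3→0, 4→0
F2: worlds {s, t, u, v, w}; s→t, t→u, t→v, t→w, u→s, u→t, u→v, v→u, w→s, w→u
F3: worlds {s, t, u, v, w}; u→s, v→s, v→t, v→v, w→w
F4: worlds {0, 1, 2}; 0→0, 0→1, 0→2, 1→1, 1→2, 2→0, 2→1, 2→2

F3

Frame correspondent (Sahlqvist): ∀x ∀y ∀z (Rxy ∧ Ryz → Rxz) — i.e. transitivity.
F1: fails — R24 and R40 but not R20.
F2: fails — Ruv and Rvu but not Ruu.
F3: satisfies the condition.
F4: fails — R12 and R20 but not R10.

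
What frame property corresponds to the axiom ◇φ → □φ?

Partial functionality

This schema is the CD axiom.
Its frame correspondent is partial functionality — ∀x ∀y ∀z (Rxy ∧ Rxz → y = z).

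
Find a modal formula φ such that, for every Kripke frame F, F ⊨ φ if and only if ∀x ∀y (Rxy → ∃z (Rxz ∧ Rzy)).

A defining formula is □□s → □s (the C4 axiom).
Suppose □□s→□s is valid. Take Rxy and set V(s)={w : xR²w}. Then □□s at x, so □s at x, so s at y, i.e. ∃z(Rxz∧Rzy).

□□s → □s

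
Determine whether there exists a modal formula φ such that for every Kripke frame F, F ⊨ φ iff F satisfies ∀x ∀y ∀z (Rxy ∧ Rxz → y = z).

The condition is partial functionality. A defining modal formula is ◇p → □p.
Suppose ◇p→□p is valid. Take Rxy, Rxz and set V(p)={y}. Then ◇p at x, so □p at x, so p at z, i.e. z=y.

Definable; ◇p → □p defines it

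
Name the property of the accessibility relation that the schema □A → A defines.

reflexivity

Suppose □A→A is valid. At any x set V(A)={w : Rxw}. Then □A holds at x, so A holds at x, i.e. Rxx.
Conversely, on a frame with reflexivity the schema holds at every world under every valuation.
Frame condition: ∀x Rxx.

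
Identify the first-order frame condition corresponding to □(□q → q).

Suppose □(□q→q) is valid. Take Rxy and set V(q)={w : Ryw}. Then at y, □q holds; since □(□q→q) at x, □q→q at y, so q at y, i.e. Ryy.

shift-reflexivity: ∀x ∀y (Rxy → Ryy)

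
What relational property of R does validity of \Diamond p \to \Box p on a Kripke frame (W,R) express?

Suppose ◇p→□p is valid. Take Rxy, Rxz and set V(p)={y}. Then ◇p at x, so □p at x, so p at z, i.e. z=y.

Partial functionality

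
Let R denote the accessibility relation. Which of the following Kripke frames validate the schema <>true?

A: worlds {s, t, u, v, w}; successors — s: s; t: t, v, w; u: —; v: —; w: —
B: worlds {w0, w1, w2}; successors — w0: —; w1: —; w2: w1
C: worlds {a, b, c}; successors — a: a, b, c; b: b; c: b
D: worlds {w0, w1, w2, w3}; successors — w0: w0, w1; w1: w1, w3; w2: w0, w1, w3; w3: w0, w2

This is the axiom for seriality; its first-order frame correspondent is forall x exists y Rxy.
A: fails — world u has no successor.
B: fails — world w0 has no successor.
C: ✓.
D: ✓.
Valid on: C, D.

C, D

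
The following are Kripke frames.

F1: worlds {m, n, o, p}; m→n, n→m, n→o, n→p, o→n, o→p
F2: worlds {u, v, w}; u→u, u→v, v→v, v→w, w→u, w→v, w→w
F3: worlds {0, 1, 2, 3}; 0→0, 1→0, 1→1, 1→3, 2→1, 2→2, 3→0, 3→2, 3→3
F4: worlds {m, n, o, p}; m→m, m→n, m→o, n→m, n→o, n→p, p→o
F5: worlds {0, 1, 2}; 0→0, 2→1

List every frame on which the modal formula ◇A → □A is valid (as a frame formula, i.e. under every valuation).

F5

The schema corresponds to partial functionality: ∀x ∀y ∀z (Rxy ∧ Rxz → y = z).
F1: fails — n sees both m and o.
F2: fails — u sees both u and v.
F3: fails — 1 sees both 0 and 1.
F4: fails — m sees both m and n.
F5: satisfies the condition.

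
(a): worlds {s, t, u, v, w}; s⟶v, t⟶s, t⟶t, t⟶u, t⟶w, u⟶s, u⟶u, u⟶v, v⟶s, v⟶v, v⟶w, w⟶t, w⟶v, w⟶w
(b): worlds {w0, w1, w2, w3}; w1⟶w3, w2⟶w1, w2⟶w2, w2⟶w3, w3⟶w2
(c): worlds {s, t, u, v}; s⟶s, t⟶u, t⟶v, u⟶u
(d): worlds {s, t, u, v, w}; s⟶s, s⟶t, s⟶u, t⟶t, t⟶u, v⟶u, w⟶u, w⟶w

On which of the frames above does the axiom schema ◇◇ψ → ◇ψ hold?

(c), (d)

Frame correspondent (Sahlqvist): ∀x ∀y ∀z (Rxy ∧ Ryz → Rxz) — i.e. transitivity.
(a): fails — Ruv and Rvw but not Ruw.
(b): fails — Rw3w2 and Rw2w1 but not Rw3w1.
(c): ✓.
(d): ✓.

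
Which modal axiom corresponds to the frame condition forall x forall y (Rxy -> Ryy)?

□(□q → q)

A defining formula is □(□q → q) (the T□ axiom).
Suppose □(□q→q) is valid. Take Rxy and set V(q)={w : Ryw}. Then at y, □q holds; since □(□q→q) at x, □q→q at y, so q at y, i.e. Ryy.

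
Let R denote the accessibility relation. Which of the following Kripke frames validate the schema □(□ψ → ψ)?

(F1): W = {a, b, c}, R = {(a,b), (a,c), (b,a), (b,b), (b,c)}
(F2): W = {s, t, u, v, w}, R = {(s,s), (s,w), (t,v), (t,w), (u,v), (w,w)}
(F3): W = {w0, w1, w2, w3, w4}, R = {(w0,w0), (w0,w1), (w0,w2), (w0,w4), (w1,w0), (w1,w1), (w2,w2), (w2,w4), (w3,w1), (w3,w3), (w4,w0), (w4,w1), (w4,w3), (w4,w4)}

(F3)

Frame correspondent (Sahlqvist): ∀x ∀y (Rxy → Ryy) — i.e. shift-reflexivity.
(F1): fails — Rbc but not Rcc.
(F2): fails — Ruv but not Rvv.
(F3): satisfies the condition.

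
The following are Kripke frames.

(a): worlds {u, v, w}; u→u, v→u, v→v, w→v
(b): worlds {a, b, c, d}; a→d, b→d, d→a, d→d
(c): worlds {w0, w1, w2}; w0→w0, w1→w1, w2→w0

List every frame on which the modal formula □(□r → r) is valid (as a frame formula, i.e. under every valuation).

The schema corresponds to shift-reflexivity: ∀x ∀y (Rxy → Ryy).
(a): ✓.
(b): fails — Rda but not Raa.
(c): ✓.

(a), (c)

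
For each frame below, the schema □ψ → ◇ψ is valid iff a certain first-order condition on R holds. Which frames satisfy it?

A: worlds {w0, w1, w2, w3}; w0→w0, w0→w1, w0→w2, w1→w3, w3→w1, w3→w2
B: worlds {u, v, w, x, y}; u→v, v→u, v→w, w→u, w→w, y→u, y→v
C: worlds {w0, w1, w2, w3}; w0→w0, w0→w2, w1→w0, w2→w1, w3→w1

C

Frame correspondent (Sahlqvist): ∀x ∃y Rxy — i.e. seriality.
A: fails — world w2 has no successor.
B: fails — world x has no successor.
C: condition met.
Valid on: C.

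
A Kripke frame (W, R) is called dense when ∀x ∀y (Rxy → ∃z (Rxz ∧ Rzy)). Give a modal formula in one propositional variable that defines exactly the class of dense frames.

This is density; the standard corresponding axiom is C4: □□q → □q.
Suppose □□q→□q is valid. Take Rxy and set V(q)={w : xR²w}. Then □□q at x, so □q at x, so q at y, i.e. ∃z(Rxz∧Rzy).

□□q → □q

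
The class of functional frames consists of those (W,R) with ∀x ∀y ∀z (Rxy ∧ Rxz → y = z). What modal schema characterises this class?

The condition is partial functionality. The CD schema ◇q → □q defines it.
Suppose ◇q→□q is valid. Take Rxy, Rxz and set V(q)={y}. Then ◇q at x, so □q at x, so q at z, i.e. z=y.

◇q → □q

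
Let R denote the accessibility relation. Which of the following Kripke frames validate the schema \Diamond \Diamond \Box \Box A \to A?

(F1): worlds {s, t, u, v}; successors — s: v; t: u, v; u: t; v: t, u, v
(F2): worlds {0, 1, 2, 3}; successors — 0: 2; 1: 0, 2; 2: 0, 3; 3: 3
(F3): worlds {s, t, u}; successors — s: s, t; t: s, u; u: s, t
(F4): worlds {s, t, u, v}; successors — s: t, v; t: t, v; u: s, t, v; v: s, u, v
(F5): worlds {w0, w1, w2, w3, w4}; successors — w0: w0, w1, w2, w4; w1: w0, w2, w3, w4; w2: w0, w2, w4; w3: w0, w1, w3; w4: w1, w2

The schema corresponds to a generalized confluence (Geach) condition: \forall x \forall y (x R^2 y \to \exists w (y R^2 w \wedge x = w)).
(F1): fails — sR²t but no w with tR²w and s=w.
(F2): fails — 0R²3 but no w with 3R²w and 0=w.
(F3): fails — uR²t but no w with tR²w and u=w.
(F4): holds.
(F5): fails — w1R²w4 but no w with w4R²w and w1=w.
Valid on: (F4).

(F4)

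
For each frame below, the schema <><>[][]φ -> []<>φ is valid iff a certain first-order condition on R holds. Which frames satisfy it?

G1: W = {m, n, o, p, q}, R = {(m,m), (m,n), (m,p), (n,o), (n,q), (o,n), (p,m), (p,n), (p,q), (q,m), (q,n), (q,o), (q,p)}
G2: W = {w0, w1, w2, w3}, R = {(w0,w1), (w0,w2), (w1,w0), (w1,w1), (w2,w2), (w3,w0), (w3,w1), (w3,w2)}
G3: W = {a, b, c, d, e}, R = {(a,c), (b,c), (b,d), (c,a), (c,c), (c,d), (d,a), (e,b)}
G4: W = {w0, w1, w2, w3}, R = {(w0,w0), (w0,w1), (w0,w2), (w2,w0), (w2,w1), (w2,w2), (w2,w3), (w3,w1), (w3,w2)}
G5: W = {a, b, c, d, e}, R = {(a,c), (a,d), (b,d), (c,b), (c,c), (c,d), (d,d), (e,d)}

This is the axiom for a generalized confluence (Geach) condition; its first-order frame correspondent is forall x forall y forall z ((x R^2 y & xRz) -> exists w (y R^2 w & zRw)).
G1: fails — mR²o, mRm but no w with oR²w and mRw.
G2: fails — w0R²w2, w0Rw1 but no w with w2R²w and w1Rw.
G3: fails — bR²d, bRd but no w with dR²w and dRw.
G4: fails — w0R²w0, w0Rw1 but no w with w0R²w and w1Rw.
G5: holds.

G5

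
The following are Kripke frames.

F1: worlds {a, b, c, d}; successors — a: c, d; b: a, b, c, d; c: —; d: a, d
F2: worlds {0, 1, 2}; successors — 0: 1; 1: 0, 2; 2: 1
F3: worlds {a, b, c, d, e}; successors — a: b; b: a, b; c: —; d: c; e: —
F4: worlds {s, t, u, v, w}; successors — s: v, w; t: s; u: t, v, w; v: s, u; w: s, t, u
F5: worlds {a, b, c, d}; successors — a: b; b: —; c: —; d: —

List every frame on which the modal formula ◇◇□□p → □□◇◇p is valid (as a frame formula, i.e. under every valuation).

The schema corresponds to a generalized confluence (Geach) condition: ∀x ∀y ∀z ((xR²y ∧ xR²z) → ∃w (yR²w ∧ zR²w)).
F1: fails — bR²a, bR²c but no w with aR²w and cR²w.
F2: ✓.
F3: ✓.
F4: fails — sR²s, sR²t but no w* with sR²w* and tR²w*.
F5: ✓.

F2, F3, F5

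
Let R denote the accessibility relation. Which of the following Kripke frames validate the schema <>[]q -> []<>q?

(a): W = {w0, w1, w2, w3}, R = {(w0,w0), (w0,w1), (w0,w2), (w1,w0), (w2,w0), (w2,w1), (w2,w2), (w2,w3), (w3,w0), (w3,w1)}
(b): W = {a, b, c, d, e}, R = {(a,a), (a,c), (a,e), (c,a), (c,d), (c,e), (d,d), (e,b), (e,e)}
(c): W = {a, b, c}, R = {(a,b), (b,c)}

(a)

The schema corresponds to convergence: forall x forall y forall z (Rxy & Rxz -> exists w (Ryw & Rzw)).
(a): condition met.
(b): fails — Rcd and Rce but d and e have no common successor.
(c): fails — Rbc and Rbc but c and c have no common successor.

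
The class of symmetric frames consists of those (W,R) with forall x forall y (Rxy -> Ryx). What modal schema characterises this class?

The condition is symmetry. The B schema r → □◇r defines it.
Suppose r→□◇r is valid. Take Rxy and set V(r)={x}. Then r at x, so □◇r at x, so ◇r at y, so some z with Ryz has r; z=x, i.e. Ryx.

r → □◇r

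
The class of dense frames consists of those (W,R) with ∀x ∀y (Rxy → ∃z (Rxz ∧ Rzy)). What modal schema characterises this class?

A defining formula is □□q → □q (the C4 axiom).

□□q → □q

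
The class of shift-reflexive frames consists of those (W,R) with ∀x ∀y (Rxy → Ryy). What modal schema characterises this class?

□(□ψ → ψ)

This is shift-reflexivity; the standard corresponding axiom is T□: □(□ψ → ψ).
Suppose □(□ψ→ψ) is valid. Take Rxy and set V(ψ)={w : Ryw}. Then at y, □ψ holds; since □(□ψ→ψ) at x, □ψ→ψ at y, so ψ at y, i.e. Ryy.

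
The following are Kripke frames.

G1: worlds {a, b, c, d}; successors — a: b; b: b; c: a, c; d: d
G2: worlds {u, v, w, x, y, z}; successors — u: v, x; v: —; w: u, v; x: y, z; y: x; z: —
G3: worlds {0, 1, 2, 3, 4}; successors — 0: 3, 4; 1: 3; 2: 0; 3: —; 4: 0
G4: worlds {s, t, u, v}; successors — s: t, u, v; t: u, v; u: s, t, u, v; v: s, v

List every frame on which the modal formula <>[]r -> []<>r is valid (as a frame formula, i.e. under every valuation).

G4

The schema corresponds to convergence: forall x forall y forall z (Rxy & Rxz -> exists w (Ryw & Rzw)).
G1: fails — Rcc and Rca but c and a have no common successor.
G2: fails — Ruv and Ruv but v and v have no common successor.
G3: fails — R04 and R03 but 4 and 3 have no common successor.
G4: holds.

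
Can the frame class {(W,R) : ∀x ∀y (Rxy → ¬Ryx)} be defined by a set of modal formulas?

Modal frame validity is preserved under surjective bounded morphisms.
The 3-cycle (worlds w0,w1,w2 with w0→w1→w2→w0) is asymmetric. Mapping every world to a single reflexive point • is a surjective bounded morphism, and the reflexive point is not asymmetric (R•• but asymmetry requires ¬R••).
Hence asymmetry is not modally definable.

No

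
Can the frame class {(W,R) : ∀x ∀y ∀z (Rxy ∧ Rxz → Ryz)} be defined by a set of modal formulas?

This is a Sahlqvist condition; the 5 axiom ◇p → □◇p defines it.
Suppose ◇p→□◇p is valid. Take Rxy, Rxz and set V(p)={y}. Then ◇p at x, so □◇p at x, so ◇p at z, so some w with Rzw has p; w=y, i.e. Rzy. By symmetry of the argument, Ryz.

Definable; ◇p → □◇p defines it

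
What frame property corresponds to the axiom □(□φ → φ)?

shift-reflexivity

Suppose □(□φ→φ) is valid. Take Rxy and set V(φ)={w : Ryw}. Then at y, □φ holds; since □(□φ→φ) at x, □φ→φ at y, so φ at y, i.e. Ryy.
Conversely, any frame satisfying ∀x ∀y (Rxy → Ryy) validates the schema.
Frame condition: ∀x ∀y (Rxy → Ryy).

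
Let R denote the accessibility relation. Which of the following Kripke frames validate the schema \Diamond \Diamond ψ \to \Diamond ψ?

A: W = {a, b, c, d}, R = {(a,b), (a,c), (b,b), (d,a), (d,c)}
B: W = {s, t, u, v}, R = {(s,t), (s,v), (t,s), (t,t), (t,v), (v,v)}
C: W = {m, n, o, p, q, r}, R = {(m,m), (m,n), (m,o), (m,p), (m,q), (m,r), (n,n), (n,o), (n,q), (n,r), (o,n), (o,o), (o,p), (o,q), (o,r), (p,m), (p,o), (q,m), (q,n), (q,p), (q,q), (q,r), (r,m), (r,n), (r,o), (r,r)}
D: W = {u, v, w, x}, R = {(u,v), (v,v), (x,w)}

Frame correspondent (Sahlqvist): \forall x \forall y \forall z (Rxy \wedge Ryz \to Rxz) — i.e. transitivity.
A: fails — Rda and Rab but not Rdb.
B: fails — Rst and Rts but not Rss.
C: fails — Rop and Rpm but not Rom.
D: condition met.
Valid on: D.

D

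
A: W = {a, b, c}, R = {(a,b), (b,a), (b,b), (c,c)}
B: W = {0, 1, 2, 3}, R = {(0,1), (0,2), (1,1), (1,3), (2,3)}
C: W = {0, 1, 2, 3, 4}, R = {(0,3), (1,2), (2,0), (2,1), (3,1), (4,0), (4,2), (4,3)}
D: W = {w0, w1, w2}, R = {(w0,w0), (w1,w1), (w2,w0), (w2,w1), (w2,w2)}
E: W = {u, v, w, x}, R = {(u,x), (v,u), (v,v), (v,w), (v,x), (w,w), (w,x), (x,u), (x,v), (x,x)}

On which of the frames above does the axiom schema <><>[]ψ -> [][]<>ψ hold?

A, E

This is the axiom for a generalized confluence (Geach) condition; its first-order frame correspondent is forall x forall y forall z ((x R^2 y & x R^2 z) -> exists w (yRw & zRw)).
A: ✓.
B: fails — 0R²1, 0R²3 but no w with 1Rw and 3Rw.
C: fails — 1R²0, 1R²1 but no w with 0Rw and 1Rw.
D: fails — w2R²w0, w2R²w1 but no w with w0Rw and w1Rw.
E: ✓.
Valid on: A, E.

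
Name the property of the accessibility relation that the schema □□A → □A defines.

Density

Suppose □□A→□A is valid. Take Rxy and set V(A)={w : xR²w}. Then □□A at x, so □A at x, so A at y, i.e. ∃z(Rxz∧Rzy).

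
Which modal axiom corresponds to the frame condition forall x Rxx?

□r → r

The condition is reflexivity. The T schema □r → r defines it.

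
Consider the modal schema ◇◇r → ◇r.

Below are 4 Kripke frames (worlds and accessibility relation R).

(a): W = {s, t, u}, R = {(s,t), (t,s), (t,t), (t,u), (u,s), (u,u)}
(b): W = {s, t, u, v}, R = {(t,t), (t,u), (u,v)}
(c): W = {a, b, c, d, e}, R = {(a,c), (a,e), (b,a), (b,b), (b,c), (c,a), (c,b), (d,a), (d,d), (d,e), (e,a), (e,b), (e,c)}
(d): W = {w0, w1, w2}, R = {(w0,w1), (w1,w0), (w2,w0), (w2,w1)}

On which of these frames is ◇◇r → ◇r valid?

none

This is the axiom for transitivity; its first-order frame correspondent is ∀x ∀y ∀z (Rxy ∧ Ryz → Rxz).
(a): fails — Rus and Rst but not Rut.
(b): fails — Rtu and Ruv but not Rtv.
(c): fails — Rde and Reb but not Rdb.
(d): fails — Rw0w1 and Rw1w0 but not Rw0w0.
Valid on no frame.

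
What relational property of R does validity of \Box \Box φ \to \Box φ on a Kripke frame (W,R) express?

Suppose □□φ→□φ is valid. Take Rxy and set V(φ)={w : xR²w}. Then □□φ at x, so □φ at x, so φ at y, i.e. ∃z(Rxz∧Rzy).

density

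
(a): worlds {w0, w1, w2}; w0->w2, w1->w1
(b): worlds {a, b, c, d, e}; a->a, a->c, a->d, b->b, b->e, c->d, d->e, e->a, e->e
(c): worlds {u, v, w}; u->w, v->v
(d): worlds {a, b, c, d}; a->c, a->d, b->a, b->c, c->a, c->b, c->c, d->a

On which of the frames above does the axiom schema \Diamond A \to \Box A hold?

(a), (c)

Frame correspondent (Sahlqvist): \forall x \forall y \forall z (Rxy \wedge Rxz \to y = z) — i.e. partial functionality.
(a): satisfies the condition.
(b): fails — a sees both a and c.
(c): satisfies the condition.
(d): fails — a sees both c and d.
Valid on: (a), (c).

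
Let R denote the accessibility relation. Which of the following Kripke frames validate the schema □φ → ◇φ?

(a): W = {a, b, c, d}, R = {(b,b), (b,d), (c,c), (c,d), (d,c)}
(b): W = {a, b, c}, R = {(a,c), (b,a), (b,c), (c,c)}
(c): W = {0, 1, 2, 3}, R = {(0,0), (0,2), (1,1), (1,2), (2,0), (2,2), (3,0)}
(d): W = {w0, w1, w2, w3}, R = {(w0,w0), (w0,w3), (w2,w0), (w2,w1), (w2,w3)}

(b), (c)

Frame correspondent (Sahlqvist): ∀x ∃y Rxy — i.e. seriality.
(a): fails — world a has no successor.
(b): holds.
(c): holds.
(d): fails — world w1 has no successor.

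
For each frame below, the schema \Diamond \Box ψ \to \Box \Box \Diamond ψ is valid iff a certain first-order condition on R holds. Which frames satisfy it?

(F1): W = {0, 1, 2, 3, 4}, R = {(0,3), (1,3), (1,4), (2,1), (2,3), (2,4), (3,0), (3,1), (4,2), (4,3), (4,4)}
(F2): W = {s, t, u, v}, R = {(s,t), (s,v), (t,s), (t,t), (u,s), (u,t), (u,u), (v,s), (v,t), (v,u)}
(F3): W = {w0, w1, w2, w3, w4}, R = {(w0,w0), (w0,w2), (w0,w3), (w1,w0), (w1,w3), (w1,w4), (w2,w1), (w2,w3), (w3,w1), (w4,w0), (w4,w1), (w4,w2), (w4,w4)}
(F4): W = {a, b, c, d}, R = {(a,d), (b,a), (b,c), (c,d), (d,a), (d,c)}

The schema corresponds to a generalized confluence (Geach) condition: \forall x \forall y \forall z ((xRy \wedge x R^2 z) \to \exists w (yRw \wedge zRw)).
(F1): fails — 0R3, 0R²0 but no w with 3Rw and 0Rw.
(F2): ✓.
(F3): fails — w0Rw0, w0R²w3 but no w with w0Rw and w3Rw.
(F4): fails — aRd, aR²a but no w with dRw and aRw.

(F2)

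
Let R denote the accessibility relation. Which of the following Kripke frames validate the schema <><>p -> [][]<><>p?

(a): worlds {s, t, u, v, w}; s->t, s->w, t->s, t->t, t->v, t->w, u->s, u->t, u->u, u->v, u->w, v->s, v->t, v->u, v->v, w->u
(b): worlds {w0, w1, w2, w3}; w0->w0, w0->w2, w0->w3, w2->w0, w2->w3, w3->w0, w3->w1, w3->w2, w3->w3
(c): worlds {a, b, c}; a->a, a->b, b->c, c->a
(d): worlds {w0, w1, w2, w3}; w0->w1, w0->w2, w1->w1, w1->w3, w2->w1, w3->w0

This is the axiom for a generalized confluence (Geach) condition; its first-order frame correspondent is forall x forall y forall z ((x R^2 y & x R^2 z) -> exists w (y = w & z R^2 w)).
(a): satisfies the condition.
(b): fails — w0R²w0, w0R²w1 but no w with w0=w and w1R²w.
(c): fails — aR²b, aR²b but no w with b=w and bR²w.
(d): fails — w0R²w3, w0R²w3 but no w with w3=w and w3R²w.

(a)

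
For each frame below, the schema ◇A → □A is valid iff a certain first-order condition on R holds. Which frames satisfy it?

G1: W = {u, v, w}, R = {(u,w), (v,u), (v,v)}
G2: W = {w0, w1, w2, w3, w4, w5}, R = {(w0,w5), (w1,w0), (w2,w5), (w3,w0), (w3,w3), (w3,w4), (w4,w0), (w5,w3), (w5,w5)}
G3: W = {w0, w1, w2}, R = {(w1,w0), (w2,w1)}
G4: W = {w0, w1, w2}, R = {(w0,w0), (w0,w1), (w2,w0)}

G3

The schema corresponds to partial functionality: ∀x ∀y ∀z (Rxy ∧ Rxz → y = z).
G1: fails — v sees both u and v.
G2: fails — w3 sees both w0 and w3.
G3: holds.
G4: fails — w0 sees both w0 and w1.
Valid on: G3.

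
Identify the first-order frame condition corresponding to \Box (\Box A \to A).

shift-reflexivity: \forall x \forall y (Rxy \to Ryy)

Suppose □(□A→A) is valid. Take Rxy and set V(A)={w : Ryw}. Then at y, □A holds; since □(□A→A) at x, □A→A at y, so A at y, i.e. Ryy.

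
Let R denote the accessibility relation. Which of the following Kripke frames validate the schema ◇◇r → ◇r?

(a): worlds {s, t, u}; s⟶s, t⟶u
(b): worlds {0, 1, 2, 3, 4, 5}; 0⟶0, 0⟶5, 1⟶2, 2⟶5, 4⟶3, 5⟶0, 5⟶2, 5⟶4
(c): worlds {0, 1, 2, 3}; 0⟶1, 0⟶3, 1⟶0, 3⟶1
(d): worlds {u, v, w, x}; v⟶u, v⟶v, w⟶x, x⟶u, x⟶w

(a)

The schema corresponds to transitivity: ∀x ∀y ∀z (Rxy ∧ Ryz → Rxz).
(a): holds.
(b): fails — R12 and R25 but not R15.
(c): fails — R01 and R10 but not R00.
(d): fails — Rxw and Rwx but not Rxx.
Valid on: (a).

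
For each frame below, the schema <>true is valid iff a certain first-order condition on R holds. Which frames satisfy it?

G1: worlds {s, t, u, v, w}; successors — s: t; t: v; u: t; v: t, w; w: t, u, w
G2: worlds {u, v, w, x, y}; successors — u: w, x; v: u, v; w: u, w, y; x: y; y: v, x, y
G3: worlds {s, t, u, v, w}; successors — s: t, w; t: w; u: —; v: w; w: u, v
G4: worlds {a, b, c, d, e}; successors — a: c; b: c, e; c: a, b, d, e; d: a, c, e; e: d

This is the axiom for seriality; its first-order frame correspondent is forall x exists y Rxy.
G1: condition met.
G2: condition met.
G3: fails — world u has no successor.
G4: condition met.

G1, G2, G4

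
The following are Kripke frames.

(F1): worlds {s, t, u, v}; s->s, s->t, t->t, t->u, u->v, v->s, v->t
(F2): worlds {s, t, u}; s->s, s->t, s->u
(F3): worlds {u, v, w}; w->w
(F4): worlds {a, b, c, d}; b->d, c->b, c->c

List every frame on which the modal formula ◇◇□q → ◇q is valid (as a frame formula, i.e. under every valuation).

This is the axiom for a generalized confluence (Geach) condition; its first-order frame correspondent is ∀x ∀y (xR²y → ∃w (yRw ∧ xRw)).
(F1): fails — sR²u but no w with uRw and sRw.
(F2): fails — sR²t but no w with tRw and sRw.
(F3): satisfies the condition.
(F4): fails — cR²b but no w with bRw and cRw.

(F3)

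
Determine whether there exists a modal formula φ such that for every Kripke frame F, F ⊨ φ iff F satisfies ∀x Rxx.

The condition is reflexivity. A defining modal formula is □r → r.

Yes — defined by □r → r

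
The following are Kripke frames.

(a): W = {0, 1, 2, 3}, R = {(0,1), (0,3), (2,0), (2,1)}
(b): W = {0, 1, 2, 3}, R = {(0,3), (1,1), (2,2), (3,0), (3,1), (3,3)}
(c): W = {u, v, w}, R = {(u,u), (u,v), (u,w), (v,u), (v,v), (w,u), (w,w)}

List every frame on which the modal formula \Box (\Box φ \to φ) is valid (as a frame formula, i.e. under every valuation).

(c)

The schema corresponds to shift-reflexivity: \forall x \forall y (Rxy \to Ryy).
(a): fails — R01 but not R11.
(b): fails — R30 but not R00.
(c): ✓.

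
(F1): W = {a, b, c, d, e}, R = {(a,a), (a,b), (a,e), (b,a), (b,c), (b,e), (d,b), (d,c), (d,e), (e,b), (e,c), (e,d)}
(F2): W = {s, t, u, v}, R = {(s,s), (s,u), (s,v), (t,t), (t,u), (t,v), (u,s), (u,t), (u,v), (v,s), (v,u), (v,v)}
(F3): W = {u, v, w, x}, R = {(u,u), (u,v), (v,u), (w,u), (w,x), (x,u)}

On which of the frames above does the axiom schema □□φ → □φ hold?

This is the axiom for density; its first-order frame correspondent is ∀x ∀y (Rxy → ∃z (Rxz ∧ Rzy)).
(F1): fails — Red but no z with Rez and Rzd.
(F2): ✓.
(F3): fails — Rwx but no z with Rwz and Rzx.

(F2)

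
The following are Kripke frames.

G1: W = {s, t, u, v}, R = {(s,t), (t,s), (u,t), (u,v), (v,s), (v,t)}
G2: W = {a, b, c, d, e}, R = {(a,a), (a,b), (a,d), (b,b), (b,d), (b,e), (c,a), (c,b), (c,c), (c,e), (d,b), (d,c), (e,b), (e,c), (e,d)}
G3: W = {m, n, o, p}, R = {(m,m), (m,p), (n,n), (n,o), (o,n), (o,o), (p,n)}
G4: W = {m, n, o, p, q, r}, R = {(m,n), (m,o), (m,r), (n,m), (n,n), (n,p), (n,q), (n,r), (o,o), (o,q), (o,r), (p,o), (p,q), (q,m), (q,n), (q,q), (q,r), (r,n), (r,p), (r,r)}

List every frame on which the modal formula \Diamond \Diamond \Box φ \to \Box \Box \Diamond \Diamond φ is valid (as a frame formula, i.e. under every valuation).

Frame correspondent (Sahlqvist): \forall x \forall y \forall z ((x R^2 y \wedge x R^2 z) \to \exists w (yRw \wedge z R^2 w)) — i.e. a generalized confluence (Geach) condition.
G1: fails — sR²s, sR²s but no w with sRw and sR²w.
G2: holds.
G3: fails — mR²m, mR²n but no w with mRw and nR²w.
G4: holds.

G2, G4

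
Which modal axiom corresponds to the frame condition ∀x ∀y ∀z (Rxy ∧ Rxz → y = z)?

◇r → □r

This is partial functionality; the standard corresponding axiom is CD: ◇r → □r.
Suppose ◇r→□r is valid. Take Rxy, Rxz and set V(r)={y}. Then ◇r at x, so □r at x, so r at z, i.e. z=y.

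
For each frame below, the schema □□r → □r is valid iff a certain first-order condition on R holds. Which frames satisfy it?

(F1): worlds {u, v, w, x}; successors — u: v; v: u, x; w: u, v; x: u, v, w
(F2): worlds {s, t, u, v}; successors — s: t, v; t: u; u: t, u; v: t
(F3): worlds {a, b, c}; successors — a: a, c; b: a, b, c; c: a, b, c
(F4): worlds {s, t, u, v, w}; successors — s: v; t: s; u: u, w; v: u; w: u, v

Frame correspondent (Sahlqvist): ∀x ∀y (Rxy → ∃z (Rxz ∧ Rzy)) — i.e. density.
(F1): fails — Ruv but no z with Ruz and Rzv.
(F2): fails — Rvt but no z with Rvz and Rzt.
(F3): condition met.
(F4): fails — Rts but no z with Rtz and Rzs.

(F3)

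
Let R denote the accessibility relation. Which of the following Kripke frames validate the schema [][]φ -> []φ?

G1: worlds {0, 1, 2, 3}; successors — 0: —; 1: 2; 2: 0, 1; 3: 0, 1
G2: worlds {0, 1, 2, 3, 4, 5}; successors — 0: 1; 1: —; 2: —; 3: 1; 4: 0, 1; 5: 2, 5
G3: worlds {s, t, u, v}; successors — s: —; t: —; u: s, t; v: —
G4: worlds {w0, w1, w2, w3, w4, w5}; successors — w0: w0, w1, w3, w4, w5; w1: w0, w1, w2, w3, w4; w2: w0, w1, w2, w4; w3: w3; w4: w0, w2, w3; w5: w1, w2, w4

G4

Frame correspondent (Sahlqvist): forall x forall y (Rxy -> exists z (Rxz & Rzy)) — i.e. density.
G1: fails — R31 but no z with R3z and Rz1.
G2: fails — R31 but no z with R3z and Rz1.
G3: fails — Rus but no z with Ruz and Rzs.
G4: satisfies the condition.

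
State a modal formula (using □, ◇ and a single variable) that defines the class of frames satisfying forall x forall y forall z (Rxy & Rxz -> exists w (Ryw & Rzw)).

The condition is convergence. The .2 schema ◇□p → □◇p defines it.
Suppose ◇□p→□◇p is valid. Take Rxy, Rxz and set V(p)={w : Ryw}. Then □p at y so ◇□p at x, so □◇p at x, so ◇p at z, giving w with Rzw and Ryw.

◇□p → □◇p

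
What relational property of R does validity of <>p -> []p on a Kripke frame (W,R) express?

Partial functionality

Suppose ◇p→□p is valid. Take Rxy, Rxz and set V(p)={y}. Then ◇p at x, so □p at x, so p at z, i.e. z=y.
The converse is a direct semantic check.
Frame condition: forall x forall y forall z (Rxy & Rxz -> y = z).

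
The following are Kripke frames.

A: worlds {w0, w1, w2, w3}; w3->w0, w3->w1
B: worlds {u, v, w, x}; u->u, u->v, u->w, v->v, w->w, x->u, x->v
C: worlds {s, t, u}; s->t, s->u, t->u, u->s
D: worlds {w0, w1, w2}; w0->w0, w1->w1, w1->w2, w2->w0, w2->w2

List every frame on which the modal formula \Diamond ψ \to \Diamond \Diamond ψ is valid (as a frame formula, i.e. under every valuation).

B, D

This is the axiom for a generalized confluence (Geach) condition; its first-order frame correspondent is \forall x \forall y (xRy \to \exists w (y = w \wedge x R^2 w)).
A: fails — w3Rw0 but no w with w0=w and w3R²w.
B: satisfies the condition.
C: fails — sRt but no w with t=w and sR²w.
D: satisfies the condition.
Valid on: B, D.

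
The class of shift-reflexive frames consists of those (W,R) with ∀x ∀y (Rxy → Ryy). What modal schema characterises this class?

The condition is shift-reflexivity. The T□ schema □(□r → r) defines it.
Suppose □(□r→r) is valid. Take Rxy and set V(r)={w : Ryw}. Then at y, □r holds; since □(□r→r) at x, □r→r at y, so r at y, i.e. Ryy.

□(□r → r)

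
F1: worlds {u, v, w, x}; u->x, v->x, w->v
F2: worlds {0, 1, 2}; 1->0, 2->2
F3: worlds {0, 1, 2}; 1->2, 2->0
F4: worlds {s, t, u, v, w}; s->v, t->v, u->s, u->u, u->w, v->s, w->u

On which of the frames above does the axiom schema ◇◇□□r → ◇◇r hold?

Frame correspondent (Sahlqvist): ∀x ∀y (xR²y → ∃w (yR²w ∧ xR²w)) — i.e. a generalized confluence (Geach) condition.
F1: fails — wR²x but no t with xR²t and wR²t.
F2: ✓.
F3: fails — 1R²0 but no w with 0R²w and 1R²w.
F4: ✓.

F2, F4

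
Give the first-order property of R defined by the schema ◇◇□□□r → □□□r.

∀x ∀y ∀z ((xR²y ∧ xR³z) → ∃w (yR³w ∧ z = w))

This is a Sahlqvist (Geach-type) schema ◇^2□^3r → □^3◇^0r.
First-order correspondent: ∀x ∀y ∀z ((xR²y ∧ xR³z) → ∃w (yR³w ∧ z = w)).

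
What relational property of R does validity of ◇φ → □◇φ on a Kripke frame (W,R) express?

the Euclidean property

This is the 5 axiom.
Its frame correspondent is the Euclidean property — ∀x ∀y ∀z (Rxy ∧ Rxz → Ryz).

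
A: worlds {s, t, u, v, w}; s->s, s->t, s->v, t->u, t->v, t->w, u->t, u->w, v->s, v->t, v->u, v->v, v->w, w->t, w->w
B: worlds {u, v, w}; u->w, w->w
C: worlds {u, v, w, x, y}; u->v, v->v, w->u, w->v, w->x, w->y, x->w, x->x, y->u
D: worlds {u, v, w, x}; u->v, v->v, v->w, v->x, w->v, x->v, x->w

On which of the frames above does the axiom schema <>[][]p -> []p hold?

Frame correspondent (Sahlqvist): forall x forall y forall z ((xRy & xRz) -> exists w (y R^2 w & z = w)) — i.e. a generalized confluence (Geach) condition.
A: fails — vRu, vRs but no w* with uR²w* and s=w*.
B: satisfies the condition.
C: fails — wRu, wRu but no t with uR²t and u=t.
D: satisfies the condition.

B, D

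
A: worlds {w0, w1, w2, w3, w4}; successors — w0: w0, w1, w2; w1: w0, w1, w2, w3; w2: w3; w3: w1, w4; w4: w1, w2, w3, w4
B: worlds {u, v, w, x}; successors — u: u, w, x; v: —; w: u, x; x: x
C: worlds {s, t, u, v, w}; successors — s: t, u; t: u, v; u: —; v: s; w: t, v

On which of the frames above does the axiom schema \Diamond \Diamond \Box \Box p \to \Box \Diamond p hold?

The schema corresponds to a generalized confluence (Geach) condition: \forall x \forall y \forall z ((x R^2 y \wedge xRz) \to \exists w (y R^2 w \wedge zRw)).
A: fails — w0R²w2, w0Rw2 but no w with w2R²w and w2Rw.
B: satisfies the condition.
C: fails — sR²u, sRt but no w* with uR²w* and tRw*.
Valid on: B.

B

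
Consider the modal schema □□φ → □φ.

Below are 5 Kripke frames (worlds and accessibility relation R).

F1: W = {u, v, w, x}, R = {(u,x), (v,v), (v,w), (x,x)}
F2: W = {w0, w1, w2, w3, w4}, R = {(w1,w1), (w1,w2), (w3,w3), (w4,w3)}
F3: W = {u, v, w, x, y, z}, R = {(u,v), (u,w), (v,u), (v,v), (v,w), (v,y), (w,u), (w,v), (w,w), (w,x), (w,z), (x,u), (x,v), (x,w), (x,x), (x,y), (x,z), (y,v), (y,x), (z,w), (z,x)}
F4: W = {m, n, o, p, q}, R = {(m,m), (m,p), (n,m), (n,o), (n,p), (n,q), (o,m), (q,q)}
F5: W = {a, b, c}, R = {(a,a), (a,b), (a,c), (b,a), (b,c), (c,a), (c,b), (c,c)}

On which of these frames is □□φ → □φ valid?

The schema corresponds to density: ∀x ∀y (Rxy → ∃z (Rxz ∧ Rzy)).
F1: ✓.
F2: ✓.
F3: ✓.
F4: fails — Rno but no z with Rnz and Rzo.
F5: ✓.

F1, F2, F3, F5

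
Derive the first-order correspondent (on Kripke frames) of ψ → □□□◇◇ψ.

∀x ∀z (xR³z → ∃w (x = w ∧ zR²w))

This is a Sahlqvist (Geach-type) schema ◇^0□^0ψ → □^3◇^2ψ.
First-order correspondent: ∀x ∀z (xR³z → ∃w (x = w ∧ zR²w)).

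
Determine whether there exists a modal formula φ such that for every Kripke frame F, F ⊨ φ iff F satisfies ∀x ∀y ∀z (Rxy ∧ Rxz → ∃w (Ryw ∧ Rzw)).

Yes — defined by ◇□p → □◇p

This is a Sahlqvist condition; the .2 axiom ◇□p → □◇p defines it.
Suppose ◇□p→□◇p is valid. Take Rxy, Rxz and set V(p)={w : Ryw}. Then □p at y so ◇□p at x, so □◇p at x, so ◇p at z, giving w with Rzw and Ryw.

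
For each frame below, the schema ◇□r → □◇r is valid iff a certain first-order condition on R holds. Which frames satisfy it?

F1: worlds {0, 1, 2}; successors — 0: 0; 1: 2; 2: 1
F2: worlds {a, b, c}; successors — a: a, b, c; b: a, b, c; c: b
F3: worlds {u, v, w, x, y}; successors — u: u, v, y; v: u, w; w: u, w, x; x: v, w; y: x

F1, F2

The schema corresponds to convergence: ∀x ∀y ∀z (Rxy ∧ Rxz → ∃w (Ryw ∧ Rzw)).
F1: holds.
F2: holds.
F3: fails — Ruv and Ruy but v and y have no common successor.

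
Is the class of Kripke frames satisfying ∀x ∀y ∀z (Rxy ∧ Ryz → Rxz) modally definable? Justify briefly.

This is a Sahlqvist condition; the 4 axiom □p → □□p defines it.
Suppose □p→□□p is valid. Take Rxy, Ryz and set V(p)={w : Rxw}. Then □p at x, so □□p at x, so □p at y, so p at z, i.e. Rxz.

Yes, by □p → □□p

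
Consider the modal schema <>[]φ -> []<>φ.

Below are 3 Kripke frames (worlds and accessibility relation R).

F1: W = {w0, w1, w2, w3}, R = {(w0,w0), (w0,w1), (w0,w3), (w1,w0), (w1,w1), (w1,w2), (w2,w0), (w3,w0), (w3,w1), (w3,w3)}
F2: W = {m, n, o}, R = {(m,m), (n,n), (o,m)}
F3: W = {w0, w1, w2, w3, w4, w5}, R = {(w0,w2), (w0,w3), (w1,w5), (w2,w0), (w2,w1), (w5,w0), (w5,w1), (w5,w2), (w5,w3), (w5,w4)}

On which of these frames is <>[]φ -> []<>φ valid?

F1, F2

This is the axiom for convergence; its first-order frame correspondent is forall x forall y forall z (Rxy & Rxz -> exists w (Ryw & Rzw)).
F1: satisfies the condition.
F2: satisfies the condition.
F3: fails — Rw0w2 and Rw0w3 but w2 and w3 have no common successor.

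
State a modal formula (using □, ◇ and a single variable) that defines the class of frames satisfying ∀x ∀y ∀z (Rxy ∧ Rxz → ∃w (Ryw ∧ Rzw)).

◇□p → □◇p

A defining formula is ◇□p → □◇p (the .2 axiom).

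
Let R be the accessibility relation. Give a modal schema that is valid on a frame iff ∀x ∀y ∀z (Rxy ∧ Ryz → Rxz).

□p → □□p

The condition is transitivity. The 4 schema □p → □□p defines it.
Suppose □p→□□p is valid. Take Rxy, Ryz and set V(p)={w : Rxw}. Then □p at x, so □□p at x, so □p at y, so p at z, i.e. Rxz.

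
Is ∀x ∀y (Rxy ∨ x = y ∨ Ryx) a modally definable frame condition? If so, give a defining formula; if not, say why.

If a class were modally definable it would be closed under disjoint unions (Goldblatt–Thomason).
Take 4 disjoint single-world reflexive frames: each is trivially connected, but their disjoint union has 4 worlds with no edge between distinct components, so it is not connected.
So the class is not modally definable.

Not definable by any modal formula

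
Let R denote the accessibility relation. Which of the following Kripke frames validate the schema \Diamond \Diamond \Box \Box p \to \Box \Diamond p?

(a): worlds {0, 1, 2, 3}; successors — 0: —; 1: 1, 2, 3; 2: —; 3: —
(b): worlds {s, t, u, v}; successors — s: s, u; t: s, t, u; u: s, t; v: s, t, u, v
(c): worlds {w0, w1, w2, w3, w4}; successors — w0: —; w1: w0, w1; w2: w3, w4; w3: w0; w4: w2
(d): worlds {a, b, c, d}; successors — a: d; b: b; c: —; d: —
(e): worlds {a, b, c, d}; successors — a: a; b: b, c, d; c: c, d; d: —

The schema corresponds to a generalized confluence (Geach) condition: \forall x \forall y \forall z ((x R^2 y \wedge xRz) \to \exists w (y R^2 w \wedge zRw)).
(a): fails — 1R²1, 1R2 but no w with 1R²w and 2Rw.
(b): satisfies the condition.
(c): fails — w1R²w0, w1Rw0 but no w with w0R²w and w0Rw.
(d): satisfies the condition.
(e): fails — bR²b, bRd but no w with bR²w and dRw.
Valid on: (b), (d).

(b), (d)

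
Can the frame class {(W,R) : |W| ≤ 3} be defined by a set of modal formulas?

Not definable by any modal formula

If a class were modally definable it would be closed under disjoint unions (Goldblatt–Thomason).
Any modal formula valid on each of 4 disjoint one-world frames is valid on their disjoint union (validity is preserved under disjoint unions). Each one-world frame has |W|=1≤3, but the union has |W|=4.
So the class is not modally definable.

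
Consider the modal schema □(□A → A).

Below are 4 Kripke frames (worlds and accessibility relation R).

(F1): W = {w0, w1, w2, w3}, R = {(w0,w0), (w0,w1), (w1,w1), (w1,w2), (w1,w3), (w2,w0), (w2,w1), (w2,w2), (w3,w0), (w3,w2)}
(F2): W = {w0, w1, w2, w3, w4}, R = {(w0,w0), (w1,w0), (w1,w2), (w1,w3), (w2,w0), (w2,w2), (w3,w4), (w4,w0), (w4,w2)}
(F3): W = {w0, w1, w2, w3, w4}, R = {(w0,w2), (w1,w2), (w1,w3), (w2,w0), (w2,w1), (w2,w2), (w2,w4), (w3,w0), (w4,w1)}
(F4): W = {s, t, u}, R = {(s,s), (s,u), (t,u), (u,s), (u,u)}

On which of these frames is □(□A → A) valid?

The schema corresponds to shift-reflexivity: ∀x ∀y (Rxy → Ryy).
(F1): fails — Rw1w3 but not Rw3w3.
(F2): fails — Rw1w3 but not Rw3w3.
(F3): fails — Rw2w4 but not Rw4w4.
(F4): holds.

(F4)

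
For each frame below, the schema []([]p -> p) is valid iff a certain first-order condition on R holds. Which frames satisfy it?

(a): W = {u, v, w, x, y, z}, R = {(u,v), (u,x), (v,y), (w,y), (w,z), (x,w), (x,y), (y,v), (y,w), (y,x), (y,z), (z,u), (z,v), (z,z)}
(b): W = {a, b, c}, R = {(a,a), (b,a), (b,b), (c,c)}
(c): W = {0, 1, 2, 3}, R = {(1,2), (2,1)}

(b)

The schema corresponds to shift-reflexivity: forall x forall y (Rxy -> Ryy).
(a): fails — Ruv but not Rvv.
(b): ✓.
(c): fails — R12 but not R22.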